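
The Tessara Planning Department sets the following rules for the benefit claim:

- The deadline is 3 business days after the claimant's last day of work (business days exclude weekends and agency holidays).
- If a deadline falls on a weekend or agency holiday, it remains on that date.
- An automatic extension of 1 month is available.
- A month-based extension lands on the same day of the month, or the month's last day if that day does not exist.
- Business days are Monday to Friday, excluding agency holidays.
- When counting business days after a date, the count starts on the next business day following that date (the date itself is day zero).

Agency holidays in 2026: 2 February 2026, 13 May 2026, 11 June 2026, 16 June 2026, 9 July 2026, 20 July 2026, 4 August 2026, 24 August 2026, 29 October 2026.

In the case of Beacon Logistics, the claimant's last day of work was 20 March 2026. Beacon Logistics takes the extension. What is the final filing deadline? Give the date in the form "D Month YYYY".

25 April 2026

Starting the day after 20 March 2026 and counting 3 business days lands on 25 March 2026.
No adjustment is made for weekends or holidays, so 25 March 2026 stands.
Add 1 month to 25 March 2026: 25 April 2026.
25 April 2026 falls on a Saturday. The rules make no weekend/holiday allowance, so it remains 25 April 2026.
Final deadline: 25 April 2026.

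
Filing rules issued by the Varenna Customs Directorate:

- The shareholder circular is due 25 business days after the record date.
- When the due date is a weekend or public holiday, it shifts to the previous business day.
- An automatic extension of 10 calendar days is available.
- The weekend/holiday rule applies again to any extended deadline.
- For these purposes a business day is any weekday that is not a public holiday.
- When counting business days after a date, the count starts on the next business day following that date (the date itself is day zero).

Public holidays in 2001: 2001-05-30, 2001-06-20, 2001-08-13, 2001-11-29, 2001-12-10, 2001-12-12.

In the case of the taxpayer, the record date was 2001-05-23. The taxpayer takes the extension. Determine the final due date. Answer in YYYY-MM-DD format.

Starting the day after 2001-05-23 and counting 25 business days lands on 2001-06-29.
2001-06-29 is a Friday and not a listed holiday, so it stands.
Add the 10 calendar-day extension to 2001-06-29: 2001-07-09.
2001-07-09 falls on a Monday, which is a business day, so no adjustment is needed.
The final due date is 2001-07-09.

2001-07-09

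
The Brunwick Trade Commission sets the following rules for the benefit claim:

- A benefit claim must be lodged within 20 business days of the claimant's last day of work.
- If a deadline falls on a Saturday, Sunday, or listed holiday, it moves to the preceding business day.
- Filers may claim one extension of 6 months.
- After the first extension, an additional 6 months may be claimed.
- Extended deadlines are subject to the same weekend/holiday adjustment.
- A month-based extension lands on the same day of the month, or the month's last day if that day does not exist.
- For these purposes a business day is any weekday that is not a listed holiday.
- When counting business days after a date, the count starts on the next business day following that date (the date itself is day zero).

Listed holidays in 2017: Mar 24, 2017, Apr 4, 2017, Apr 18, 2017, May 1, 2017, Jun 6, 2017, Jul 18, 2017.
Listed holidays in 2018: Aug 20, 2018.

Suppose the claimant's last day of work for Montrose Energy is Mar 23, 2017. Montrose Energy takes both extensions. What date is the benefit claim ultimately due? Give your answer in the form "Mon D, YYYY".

Apr 25, 2018

20 business days after Mar 23, 2017, excluding weekends and holidays, is Apr 25, 2017.
Since Apr 25, 2017 is a Tuesday and not a holiday, the date is unchanged.
Applying the 6 months extension: 6 months after Apr 25, 2017 is Oct 25, 2017.
Since Oct 25, 2017 is a Wednesday and not a holiday, the date is unchanged.
The 6 months extension carries Oct 25, 2017 to Apr 25, 2018.
Apr 25, 2018 is a Wednesday and not a listed holiday, so it stands.
Deadline: Apr 25, 2018.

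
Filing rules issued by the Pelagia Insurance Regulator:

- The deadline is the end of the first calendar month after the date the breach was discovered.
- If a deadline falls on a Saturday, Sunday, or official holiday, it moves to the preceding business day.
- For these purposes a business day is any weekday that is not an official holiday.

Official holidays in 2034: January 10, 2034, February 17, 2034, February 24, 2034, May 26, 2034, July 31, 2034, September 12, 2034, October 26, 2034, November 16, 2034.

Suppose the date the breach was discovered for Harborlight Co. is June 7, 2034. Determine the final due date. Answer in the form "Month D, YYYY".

July 28, 2034

1 month after June 7, 2034 is July 2034; that month ends on July 31, 2034.
July 31, 2034 falls on a listed holiday. Rolling to the preceding business day gives July 28, 2034, a Friday.
So the filing is due July 28, 2034.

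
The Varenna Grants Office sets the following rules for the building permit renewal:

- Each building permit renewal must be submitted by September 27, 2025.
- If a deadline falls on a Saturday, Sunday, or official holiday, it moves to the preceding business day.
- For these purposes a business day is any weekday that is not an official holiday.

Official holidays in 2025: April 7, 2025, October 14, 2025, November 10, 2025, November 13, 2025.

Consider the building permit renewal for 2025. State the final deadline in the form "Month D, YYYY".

September 26, 2025

Start from the fixed due date, September 27, 2025.
September 27, 2025 is a Saturday, so it moves to the preceding business day, September 26, 2025 (Friday).
Final deadline: September 26, 2025.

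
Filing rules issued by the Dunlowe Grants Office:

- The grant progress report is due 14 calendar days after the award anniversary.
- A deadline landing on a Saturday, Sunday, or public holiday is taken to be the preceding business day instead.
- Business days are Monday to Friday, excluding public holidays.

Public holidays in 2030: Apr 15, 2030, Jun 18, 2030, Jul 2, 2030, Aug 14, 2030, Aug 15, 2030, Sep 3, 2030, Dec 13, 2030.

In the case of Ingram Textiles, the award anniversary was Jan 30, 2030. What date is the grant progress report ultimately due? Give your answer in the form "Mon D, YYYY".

14 calendar days after Jan 30, 2030 is Feb 13, 2030.
Feb 13, 2030 is a Wednesday and not a listed holiday, so it stands.
The final due date is Feb 13, 2030.

Feb 13, 2030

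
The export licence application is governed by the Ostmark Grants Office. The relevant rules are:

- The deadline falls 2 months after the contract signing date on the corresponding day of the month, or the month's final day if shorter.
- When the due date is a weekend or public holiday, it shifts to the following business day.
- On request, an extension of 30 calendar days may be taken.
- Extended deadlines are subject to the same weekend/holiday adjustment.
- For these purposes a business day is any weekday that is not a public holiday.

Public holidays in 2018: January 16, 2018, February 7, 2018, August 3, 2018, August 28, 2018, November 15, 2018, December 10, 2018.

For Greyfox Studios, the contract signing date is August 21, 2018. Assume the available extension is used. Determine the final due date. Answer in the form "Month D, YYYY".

November 21, 2018

Moving 2 months forward from August 21, 2018 on the corresponding day gives October 21, 2018.
Because October 21, 2018 is a Sunday, the deadline becomes October 22, 2018 (Monday).
The 30-calendar-day extension moves the deadline from October 22, 2018 to November 21, 2018.
November 21, 2018 (Wednesday) is already a business day.
Deadline: November 21, 2018.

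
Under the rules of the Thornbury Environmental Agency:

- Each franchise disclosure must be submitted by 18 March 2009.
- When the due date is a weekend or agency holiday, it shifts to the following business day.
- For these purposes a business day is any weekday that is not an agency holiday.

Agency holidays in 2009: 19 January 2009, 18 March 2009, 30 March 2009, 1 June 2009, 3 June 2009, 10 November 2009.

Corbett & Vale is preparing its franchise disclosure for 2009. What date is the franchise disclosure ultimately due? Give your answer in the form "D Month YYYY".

The statutory due date is 18 March 2009.
18 March 2009 falls on a listed holiday. Rolling to the next business day gives 19 March 2009, a Thursday.
Final deadline: 19 March 2009.

19 March 2009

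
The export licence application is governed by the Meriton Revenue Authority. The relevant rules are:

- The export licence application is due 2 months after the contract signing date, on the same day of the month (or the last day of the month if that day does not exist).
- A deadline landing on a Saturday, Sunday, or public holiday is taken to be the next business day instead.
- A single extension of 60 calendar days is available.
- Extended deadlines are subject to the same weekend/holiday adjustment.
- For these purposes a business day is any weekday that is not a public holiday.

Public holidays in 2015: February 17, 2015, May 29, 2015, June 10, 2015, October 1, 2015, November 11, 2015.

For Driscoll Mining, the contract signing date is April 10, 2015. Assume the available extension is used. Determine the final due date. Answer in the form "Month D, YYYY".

2 months after April 10, 2015, on the same day of the month, is June 10, 2015.
Because June 10, 2015 is a listed holiday, the deadline becomes June 11, 2015 (Thursday).
Add the 60 calendar-day extension to June 11, 2015: August 10, 2015.
August 10, 2015 falls on a Monday, which is a business day, so no adjustment is needed.
Deadline: August 10, 2015.

August 10, 2015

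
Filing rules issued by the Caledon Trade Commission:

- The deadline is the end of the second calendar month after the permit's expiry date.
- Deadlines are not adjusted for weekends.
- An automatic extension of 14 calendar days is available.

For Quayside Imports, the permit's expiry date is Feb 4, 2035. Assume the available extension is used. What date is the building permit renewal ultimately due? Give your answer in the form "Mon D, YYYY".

May 14, 2035

2 months after Feb 4, 2035 falls in April 2035; the last day of that month is Apr 30, 2035.
Apr 30, 2035 is a Monday; no weekend or holiday adjustment applies.
Add the 14 calendar-day extension to Apr 30, 2035: May 14, 2035.
No adjustment is made for weekends or holidays, so May 14, 2035 stands.
Deadline: May 14, 2035.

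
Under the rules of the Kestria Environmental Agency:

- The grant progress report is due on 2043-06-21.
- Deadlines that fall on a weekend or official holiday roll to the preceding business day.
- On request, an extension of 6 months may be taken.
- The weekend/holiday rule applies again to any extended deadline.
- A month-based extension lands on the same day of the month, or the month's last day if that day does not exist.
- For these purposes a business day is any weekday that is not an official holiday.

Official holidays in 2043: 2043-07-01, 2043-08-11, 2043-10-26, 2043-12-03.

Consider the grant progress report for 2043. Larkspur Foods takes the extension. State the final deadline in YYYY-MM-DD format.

2043-12-18

The stated deadline is 2043-06-21.
2043-06-21 falls on a Sunday. Rolling to the preceding business day gives 2043-06-19, a Friday.
Add 6 months to 2043-06-19: 2043-12-19.
Because 2043-12-19 is a Saturday, the deadline becomes 2043-12-18 (Friday).
So the filing is due 2043-12-18.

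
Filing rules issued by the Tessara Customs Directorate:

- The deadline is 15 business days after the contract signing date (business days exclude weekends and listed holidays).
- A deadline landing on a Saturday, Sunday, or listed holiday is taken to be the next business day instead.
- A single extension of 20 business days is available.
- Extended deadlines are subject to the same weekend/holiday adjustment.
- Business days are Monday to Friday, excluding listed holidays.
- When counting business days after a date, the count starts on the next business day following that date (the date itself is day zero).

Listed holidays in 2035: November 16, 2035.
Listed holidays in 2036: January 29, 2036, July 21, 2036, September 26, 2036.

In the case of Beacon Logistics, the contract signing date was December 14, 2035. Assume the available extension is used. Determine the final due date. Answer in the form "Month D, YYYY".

Counting 15 business days after December 14, 2035 (skipping weekends and listed holidays) reaches January 4, 2036.
January 4, 2036 (Friday) is already a business day.
Counting 20 further business days from January 4, 2036 reaches February 4, 2036.
February 4, 2036 falls on a Monday, which is a business day, so no adjustment is needed.
Final deadline: February 4, 2036.

February 4, 2036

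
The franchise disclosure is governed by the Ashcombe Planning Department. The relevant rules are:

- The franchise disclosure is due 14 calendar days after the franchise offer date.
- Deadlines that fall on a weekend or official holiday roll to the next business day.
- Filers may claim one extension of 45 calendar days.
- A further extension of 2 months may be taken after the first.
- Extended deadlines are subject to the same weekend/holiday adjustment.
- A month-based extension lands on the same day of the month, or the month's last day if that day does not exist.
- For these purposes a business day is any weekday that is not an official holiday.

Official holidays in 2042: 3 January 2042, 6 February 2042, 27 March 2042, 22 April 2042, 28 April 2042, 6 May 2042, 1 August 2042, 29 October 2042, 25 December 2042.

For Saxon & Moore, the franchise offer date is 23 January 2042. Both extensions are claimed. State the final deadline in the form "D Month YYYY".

Adding 14 calendar days to 23 January 2042 gives 6 February 2042.
6 February 2042 is a listed holiday; the next business day is 7 February 2042 (Friday).
Applying the 45-calendar-day extension: 7 February 2042 + 45 days = 24 March 2042.
24 March 2042 (Monday) is already a business day.
Add 2 months to 24 March 2042: 24 May 2042.
24 May 2042 is a Saturday; the next business day is 26 May 2042 (Monday).
Deadline: 26 May 2042.

26 May 2042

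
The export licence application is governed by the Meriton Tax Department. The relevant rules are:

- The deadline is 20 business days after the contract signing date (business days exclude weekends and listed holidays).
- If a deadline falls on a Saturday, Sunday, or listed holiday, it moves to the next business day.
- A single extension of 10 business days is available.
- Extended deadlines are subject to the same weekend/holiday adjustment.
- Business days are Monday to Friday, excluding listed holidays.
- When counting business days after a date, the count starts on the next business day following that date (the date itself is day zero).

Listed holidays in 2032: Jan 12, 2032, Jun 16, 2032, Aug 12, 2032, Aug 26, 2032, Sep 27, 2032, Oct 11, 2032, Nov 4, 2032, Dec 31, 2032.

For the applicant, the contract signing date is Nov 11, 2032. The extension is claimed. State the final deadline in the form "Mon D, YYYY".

Starting the day after Nov 11, 2032 and counting 20 business days lands on Dec 9, 2032.
Dec 9, 2032 falls on a Thursday, which is a business day, so no adjustment is needed.
Counting 10 further business days from Dec 9, 2032 reaches Dec 23, 2032.
Since Dec 23, 2032 is a Thursday and not a holiday, the date is unchanged.
Final deadline: Dec 23, 2032.

Dec 23, 2032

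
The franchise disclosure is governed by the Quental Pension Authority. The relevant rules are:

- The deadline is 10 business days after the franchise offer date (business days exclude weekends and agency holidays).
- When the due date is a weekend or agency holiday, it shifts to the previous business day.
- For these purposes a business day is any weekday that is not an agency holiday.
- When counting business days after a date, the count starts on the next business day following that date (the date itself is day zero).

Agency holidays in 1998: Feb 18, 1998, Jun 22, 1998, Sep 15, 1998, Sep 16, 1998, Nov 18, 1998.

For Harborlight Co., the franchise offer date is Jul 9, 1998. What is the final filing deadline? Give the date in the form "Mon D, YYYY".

Jul 23, 1998

10 business days after Jul 9, 1998, excluding weekends and holidays, is Jul 23, 1998.
Since Jul 23, 1998 is a Thursday and not a holiday, the date is unchanged.
Final deadline: Jul 23, 1998.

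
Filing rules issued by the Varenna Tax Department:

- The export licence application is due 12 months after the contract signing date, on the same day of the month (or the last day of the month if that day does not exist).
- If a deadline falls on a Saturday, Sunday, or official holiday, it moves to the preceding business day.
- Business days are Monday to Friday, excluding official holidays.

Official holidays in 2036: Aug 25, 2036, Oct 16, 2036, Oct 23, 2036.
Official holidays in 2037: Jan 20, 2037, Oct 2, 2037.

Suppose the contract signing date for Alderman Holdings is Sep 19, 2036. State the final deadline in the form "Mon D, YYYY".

Sep 18, 2037

12 months after Sep 19, 2036, on the same day of the month, is Sep 19, 2037.
Sep 19, 2037 is a Saturday; the preceding business day is Sep 18, 2037 (Friday).
The final due date is Sep 18, 2037.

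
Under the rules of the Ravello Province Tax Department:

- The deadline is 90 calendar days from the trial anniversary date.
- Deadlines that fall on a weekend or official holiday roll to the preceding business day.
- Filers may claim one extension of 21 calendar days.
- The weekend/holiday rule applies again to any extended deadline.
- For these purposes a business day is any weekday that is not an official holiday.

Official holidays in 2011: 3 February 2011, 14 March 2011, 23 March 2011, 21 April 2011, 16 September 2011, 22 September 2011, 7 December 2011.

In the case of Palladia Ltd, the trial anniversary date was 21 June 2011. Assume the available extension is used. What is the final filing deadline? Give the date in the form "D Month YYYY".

10 October 2011

90 calendar days after 21 June 2011 is 19 September 2011.
19 September 2011 (Monday) is already a business day.
Applying the 21-calendar-day extension: 19 September 2011 + 21 days = 10 October 2011.
Since 10 October 2011 is a Monday and not a holiday, the date is unchanged.
Deadline: 10 October 2011.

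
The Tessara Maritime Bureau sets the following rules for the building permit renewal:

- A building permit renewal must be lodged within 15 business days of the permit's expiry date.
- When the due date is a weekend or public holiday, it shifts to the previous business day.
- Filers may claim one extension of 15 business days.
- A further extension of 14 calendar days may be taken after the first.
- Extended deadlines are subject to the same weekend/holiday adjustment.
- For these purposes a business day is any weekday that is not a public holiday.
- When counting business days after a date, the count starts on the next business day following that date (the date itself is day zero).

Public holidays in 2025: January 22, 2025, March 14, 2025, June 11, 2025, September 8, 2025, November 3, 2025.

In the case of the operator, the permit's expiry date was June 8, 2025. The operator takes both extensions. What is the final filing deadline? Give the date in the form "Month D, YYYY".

August 4, 2025

15 business days after June 8, 2025, excluding weekends and holidays, is June 30, 2025.
Since June 30, 2025 is a Monday and not a holiday, the date is unchanged.
Counting 15 further business days from June 30, 2025 reaches July 21, 2025.
July 21, 2025 is a Monday and not a listed holiday, so it stands.
With the 14-day extension, July 21, 2025 becomes August 4, 2025.
August 4, 2025 (Monday) is already a business day.
Deadline: August 4, 2025.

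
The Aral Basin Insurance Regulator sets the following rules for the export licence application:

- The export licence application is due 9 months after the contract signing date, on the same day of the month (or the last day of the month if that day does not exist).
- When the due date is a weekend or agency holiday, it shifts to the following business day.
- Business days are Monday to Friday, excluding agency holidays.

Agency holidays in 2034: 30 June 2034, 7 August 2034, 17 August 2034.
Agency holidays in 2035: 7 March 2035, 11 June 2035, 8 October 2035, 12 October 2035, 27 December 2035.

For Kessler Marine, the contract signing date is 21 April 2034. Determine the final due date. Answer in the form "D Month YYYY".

22 January 2035

Moving 9 months forward from 21 April 2034 on the corresponding day gives 21 January 2035.
21 January 2035 falls on a Sunday. Rolling to the next business day gives 22 January 2035, a Monday.
The final due date is 22 January 2035.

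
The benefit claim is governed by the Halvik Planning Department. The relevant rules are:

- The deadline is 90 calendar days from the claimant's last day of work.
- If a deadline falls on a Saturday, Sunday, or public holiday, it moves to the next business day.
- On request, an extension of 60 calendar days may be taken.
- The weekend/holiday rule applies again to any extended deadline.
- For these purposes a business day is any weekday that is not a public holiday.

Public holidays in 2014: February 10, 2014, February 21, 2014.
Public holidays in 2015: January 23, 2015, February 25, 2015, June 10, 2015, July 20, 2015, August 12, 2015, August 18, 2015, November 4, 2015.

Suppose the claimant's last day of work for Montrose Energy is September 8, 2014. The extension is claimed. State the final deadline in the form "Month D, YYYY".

February 6, 2015

90 calendar days after September 8, 2014 is December 7, 2014.
December 7, 2014 is a Sunday; the next business day is December 8, 2014 (Monday).
Applying the 60-calendar-day extension: December 8, 2014 + 60 days = February 6, 2015.
Since February 6, 2015 is a Friday and not a holiday, the date is unchanged.
So the filing is due February 6, 2015.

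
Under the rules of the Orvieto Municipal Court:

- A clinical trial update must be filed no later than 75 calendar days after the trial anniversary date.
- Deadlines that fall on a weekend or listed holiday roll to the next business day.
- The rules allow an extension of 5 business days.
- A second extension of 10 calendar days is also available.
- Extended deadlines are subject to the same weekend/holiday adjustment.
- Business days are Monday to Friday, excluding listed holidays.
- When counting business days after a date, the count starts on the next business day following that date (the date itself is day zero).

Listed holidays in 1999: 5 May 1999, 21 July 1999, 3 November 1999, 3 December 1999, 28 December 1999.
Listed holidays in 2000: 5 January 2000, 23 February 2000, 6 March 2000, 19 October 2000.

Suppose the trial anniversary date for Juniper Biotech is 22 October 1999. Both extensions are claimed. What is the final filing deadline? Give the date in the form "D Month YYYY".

24 January 2000

Adding 75 calendar days to 22 October 1999 gives 5 January 2000.
5 January 2000 is a listed holiday; the next business day is 6 January 2000 (Thursday).
Counting 5 further business days from 6 January 2000 reaches 13 January 2000.
13 January 2000 is a Thursday and not a listed holiday, so it stands.
Add the 10 calendar-day extension to 13 January 2000: 23 January 2000.
23 January 2000 falls on a Sunday. Rolling to the next business day gives 24 January 2000, a Monday.
Deadline: 24 January 2000.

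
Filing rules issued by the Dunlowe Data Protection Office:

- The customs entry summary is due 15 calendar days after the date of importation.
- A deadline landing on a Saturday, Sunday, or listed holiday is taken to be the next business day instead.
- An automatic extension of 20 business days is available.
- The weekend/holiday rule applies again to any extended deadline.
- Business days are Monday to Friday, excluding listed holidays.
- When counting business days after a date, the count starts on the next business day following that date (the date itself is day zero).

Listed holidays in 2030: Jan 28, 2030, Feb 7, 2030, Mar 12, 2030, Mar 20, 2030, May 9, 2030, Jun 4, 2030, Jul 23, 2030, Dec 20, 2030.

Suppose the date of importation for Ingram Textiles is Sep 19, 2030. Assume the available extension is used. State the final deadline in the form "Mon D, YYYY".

Nov 1, 2030

Adding 15 calendar days to Sep 19, 2030 gives Oct 4, 2030.
Since Oct 4, 2030 is a Friday and not a holiday, the date is unchanged.
The 20-business-day extension runs from Oct 4, 2030 to Nov 1, 2030.
Nov 1, 2030 falls on a Friday, which is a business day, so no adjustment is needed.
Final deadline: Nov 1, 2030.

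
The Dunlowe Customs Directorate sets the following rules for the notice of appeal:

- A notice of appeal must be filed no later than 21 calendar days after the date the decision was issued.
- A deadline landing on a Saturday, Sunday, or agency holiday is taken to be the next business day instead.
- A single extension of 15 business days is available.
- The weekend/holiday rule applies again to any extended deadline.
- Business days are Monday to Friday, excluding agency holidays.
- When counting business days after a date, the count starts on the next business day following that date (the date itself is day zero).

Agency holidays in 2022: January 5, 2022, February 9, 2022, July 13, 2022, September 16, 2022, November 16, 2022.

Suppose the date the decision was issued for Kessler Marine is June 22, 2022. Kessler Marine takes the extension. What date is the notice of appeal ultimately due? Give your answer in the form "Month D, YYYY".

Trigger date June 22, 2022 + 21 calendar days = July 13, 2022.
Because July 13, 2022 is a listed holiday, the deadline becomes July 14, 2022 (Thursday).
Applying the 15-business-day extension: 15 business days after July 14, 2022 is August 4, 2022.
August 4, 2022 is a Thursday and not a listed holiday, so it stands.
So the filing is due August 4, 2022.

August 4, 2022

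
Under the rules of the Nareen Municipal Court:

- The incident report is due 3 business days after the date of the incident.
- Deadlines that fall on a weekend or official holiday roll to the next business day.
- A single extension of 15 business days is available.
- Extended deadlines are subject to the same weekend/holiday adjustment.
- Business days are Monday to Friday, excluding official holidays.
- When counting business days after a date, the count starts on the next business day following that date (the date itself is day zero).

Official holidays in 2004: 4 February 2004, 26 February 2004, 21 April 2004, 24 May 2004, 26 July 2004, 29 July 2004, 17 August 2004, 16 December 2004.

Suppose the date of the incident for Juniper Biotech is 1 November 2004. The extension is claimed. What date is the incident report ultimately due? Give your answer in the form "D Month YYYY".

25 November 2004

3 business days after 1 November 2004, excluding weekends and holidays, is 4 November 2004.
4 November 2004 falls on a Thursday, which is a business day, so no adjustment is needed.
The 15-business-day extension runs from 4 November 2004 to 25 November 2004.
25 November 2004 (Thursday) is already a business day.
So the filing is due 25 November 2004.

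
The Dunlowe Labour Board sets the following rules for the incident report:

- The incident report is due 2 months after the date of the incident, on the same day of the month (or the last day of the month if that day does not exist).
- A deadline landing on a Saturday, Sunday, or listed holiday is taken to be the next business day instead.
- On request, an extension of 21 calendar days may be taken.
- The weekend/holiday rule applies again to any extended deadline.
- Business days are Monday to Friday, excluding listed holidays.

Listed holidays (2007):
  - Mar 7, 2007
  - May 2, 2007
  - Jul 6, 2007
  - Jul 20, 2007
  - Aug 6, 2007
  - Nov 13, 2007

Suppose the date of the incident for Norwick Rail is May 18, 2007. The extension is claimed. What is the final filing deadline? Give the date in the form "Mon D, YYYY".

Aug 8, 2007

2 months after May 18, 2007, on the same day of the month, is Jul 18, 2007.
Since Jul 18, 2007 is a Wednesday and not a holiday, the date is unchanged.
The 21-calendar-day extension moves the deadline from Jul 18, 2007 to Aug 8, 2007.
Aug 8, 2007 falls on a Wednesday, which is a business day, so no adjustment is needed.
So the filing is due Aug 8, 2007.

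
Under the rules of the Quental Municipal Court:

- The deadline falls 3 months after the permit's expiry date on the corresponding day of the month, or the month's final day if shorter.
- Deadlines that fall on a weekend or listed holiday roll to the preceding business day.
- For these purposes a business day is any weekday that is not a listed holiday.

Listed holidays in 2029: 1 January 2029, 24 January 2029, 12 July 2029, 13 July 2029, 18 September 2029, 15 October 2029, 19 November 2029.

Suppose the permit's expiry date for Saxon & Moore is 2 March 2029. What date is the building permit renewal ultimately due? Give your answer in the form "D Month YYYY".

1 June 2029

3 months from 2 March 2029 is 2 June 2029.
2 June 2029 is a Saturday; the preceding business day is 1 June 2029 (Friday).
Final deadline: 1 June 2029.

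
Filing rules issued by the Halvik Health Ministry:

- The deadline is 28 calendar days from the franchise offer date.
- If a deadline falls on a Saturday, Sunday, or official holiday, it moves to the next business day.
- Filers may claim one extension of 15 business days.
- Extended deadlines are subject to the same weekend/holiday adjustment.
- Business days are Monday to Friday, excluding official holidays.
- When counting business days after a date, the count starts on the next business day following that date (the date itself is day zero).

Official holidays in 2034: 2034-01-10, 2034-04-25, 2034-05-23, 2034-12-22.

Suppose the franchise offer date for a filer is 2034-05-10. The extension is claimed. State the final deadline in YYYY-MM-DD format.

Adding 28 calendar days to 2034-05-10 gives 2034-06-07.
2034-06-07 (Wednesday) is already a business day.
Counting 15 further business days from 2034-06-07 reaches 2034-06-28.
2034-06-28 falls on a Wednesday, which is a business day, so no adjustment is needed.
So the filing is due 2034-06-28.

2034-06-28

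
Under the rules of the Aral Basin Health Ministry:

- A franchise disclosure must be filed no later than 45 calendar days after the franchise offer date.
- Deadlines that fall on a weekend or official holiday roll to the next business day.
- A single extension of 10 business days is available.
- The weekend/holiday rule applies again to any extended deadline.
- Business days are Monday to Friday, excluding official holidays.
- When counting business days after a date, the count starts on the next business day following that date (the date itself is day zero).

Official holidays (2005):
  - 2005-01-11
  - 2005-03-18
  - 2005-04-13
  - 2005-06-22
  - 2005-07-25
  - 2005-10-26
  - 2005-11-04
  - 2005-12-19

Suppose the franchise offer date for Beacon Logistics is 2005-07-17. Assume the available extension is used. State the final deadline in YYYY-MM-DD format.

2005-09-14

Adding 45 calendar days to 2005-07-17 gives 2005-08-31.
2005-08-31 is a Wednesday and not a listed holiday, so it stands.
The 10-business-day extension runs from 2005-08-31 to 2005-09-14.
2005-09-14 falls on a Wednesday, which is a business day, so no adjustment is needed.
So the filing is due 2005-09-14.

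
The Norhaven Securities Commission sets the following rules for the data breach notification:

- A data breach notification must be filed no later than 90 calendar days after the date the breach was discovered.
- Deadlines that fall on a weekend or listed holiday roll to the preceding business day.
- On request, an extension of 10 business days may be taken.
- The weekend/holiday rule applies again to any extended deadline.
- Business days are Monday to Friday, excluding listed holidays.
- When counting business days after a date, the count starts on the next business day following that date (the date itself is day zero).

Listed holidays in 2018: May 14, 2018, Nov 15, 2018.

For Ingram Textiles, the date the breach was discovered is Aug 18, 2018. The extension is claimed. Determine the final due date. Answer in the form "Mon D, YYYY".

90 calendar days after Aug 18, 2018 is Nov 16, 2018.
Nov 16, 2018 falls on a Friday, which is a business day, so no adjustment is needed.
Applying the 10-business-day extension: 10 business days after Nov 16, 2018 is Nov 30, 2018.
Nov 30, 2018 falls on a Friday, which is a business day, so no adjustment is needed.
So the filing is due Nov 30, 2018.

Nov 30, 2018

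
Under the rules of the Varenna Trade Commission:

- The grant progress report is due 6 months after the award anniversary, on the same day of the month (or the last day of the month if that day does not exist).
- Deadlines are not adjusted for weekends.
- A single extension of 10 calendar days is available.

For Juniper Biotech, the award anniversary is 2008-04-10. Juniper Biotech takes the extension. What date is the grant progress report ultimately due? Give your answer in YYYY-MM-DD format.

Moving 6 months forward from 2008-04-10 on the corresponding day gives 2008-10-10.
No adjustment is made for weekends or holidays, so 2008-10-10 stands.
Add the 10 calendar-day extension to 2008-10-10: 2008-10-20.
No adjustment is made for weekends or holidays, so 2008-10-20 stands.
The final due date is 2008-10-20.

2008-10-20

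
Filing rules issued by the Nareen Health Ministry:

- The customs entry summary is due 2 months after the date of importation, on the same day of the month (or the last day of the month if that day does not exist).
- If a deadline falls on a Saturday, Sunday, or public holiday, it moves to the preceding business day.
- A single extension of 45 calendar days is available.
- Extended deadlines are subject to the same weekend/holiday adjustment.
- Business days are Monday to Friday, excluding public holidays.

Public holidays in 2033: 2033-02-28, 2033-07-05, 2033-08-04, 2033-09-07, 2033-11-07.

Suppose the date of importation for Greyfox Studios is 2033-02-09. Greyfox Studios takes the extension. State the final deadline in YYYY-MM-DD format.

2 months after 2033-02-09, on the same day of the month, is 2033-04-09.
2033-04-09 falls on a Saturday. Rolling to the preceding business day gives 2033-04-08, a Friday.
The 45-calendar-day extension moves the deadline from 2033-04-08 to 2033-05-23.
Since 2033-05-23 is a Monday and not a holiday, the date is unchanged.
So the filing is due 2033-05-23.

2033-05-23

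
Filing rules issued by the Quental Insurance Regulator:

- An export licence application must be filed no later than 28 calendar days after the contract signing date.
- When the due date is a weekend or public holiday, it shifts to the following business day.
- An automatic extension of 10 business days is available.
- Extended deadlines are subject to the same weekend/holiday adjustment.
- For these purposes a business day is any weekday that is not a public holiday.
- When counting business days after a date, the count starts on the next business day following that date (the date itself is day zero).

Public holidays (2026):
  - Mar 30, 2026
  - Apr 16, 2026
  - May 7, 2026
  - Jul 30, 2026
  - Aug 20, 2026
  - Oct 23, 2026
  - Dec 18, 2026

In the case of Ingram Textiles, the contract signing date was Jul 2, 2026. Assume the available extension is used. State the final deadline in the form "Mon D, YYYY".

Trigger date Jul 2, 2026 + 28 calendar days = Jul 30, 2026.
Jul 30, 2026 is a listed holiday, so it moves to the next business day, Jul 31, 2026 (Friday).
Counting 10 further business days from Jul 31, 2026 reaches Aug 14, 2026.
Since Aug 14, 2026 is a Friday and not a holiday, the date is unchanged.
Final deadline: Aug 14, 2026.

Aug 14, 2026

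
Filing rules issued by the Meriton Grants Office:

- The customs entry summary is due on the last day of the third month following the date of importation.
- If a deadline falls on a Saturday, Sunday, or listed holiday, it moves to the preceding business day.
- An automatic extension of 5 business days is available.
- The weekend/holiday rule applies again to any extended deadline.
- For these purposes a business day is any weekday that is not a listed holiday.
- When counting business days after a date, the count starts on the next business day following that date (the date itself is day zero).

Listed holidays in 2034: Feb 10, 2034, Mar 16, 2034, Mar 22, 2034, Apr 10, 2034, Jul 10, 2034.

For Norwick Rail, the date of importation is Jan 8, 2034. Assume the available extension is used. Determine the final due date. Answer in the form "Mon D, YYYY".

May 5, 2034

The third month after Jan 8, 2034 is April 2034, whose last day is Apr 30, 2034.
Because Apr 30, 2034 is a Sunday, the deadline becomes Apr 28, 2034 (Friday).
The 5-business-day extension runs from Apr 28, 2034 to May 5, 2034.
May 5, 2034 falls on a Friday, which is a business day, so no adjustment is needed.
So the filing is due May 5, 2034.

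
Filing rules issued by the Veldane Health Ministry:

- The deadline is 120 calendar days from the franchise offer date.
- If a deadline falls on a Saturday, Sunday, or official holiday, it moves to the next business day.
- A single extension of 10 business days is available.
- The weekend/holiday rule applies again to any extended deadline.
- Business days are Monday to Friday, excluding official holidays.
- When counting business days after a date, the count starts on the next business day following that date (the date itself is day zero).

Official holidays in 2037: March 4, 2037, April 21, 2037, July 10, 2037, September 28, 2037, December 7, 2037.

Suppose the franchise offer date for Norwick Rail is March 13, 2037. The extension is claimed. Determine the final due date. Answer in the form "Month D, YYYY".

From March 13, 2037, 120 calendar days later is July 11, 2037.
July 11, 2037 is a Saturday, so it moves to the next business day, July 13, 2037 (Monday).
Applying the 10-business-day extension: 10 business days after July 13, 2037 is July 27, 2037.
July 27, 2037 is a Monday and not a listed holiday, so it stands.
So the filing is due July 27, 2037.

July 27, 2037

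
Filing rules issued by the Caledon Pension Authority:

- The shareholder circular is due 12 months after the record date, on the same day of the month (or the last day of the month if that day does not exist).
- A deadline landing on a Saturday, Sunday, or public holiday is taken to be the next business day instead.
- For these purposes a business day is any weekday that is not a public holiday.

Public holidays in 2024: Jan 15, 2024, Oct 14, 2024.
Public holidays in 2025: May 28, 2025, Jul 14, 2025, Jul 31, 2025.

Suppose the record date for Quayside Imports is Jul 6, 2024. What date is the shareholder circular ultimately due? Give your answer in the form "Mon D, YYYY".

Jul 7, 2025

12 months after Jul 6, 2024, on the same day of the month, is Jul 6, 2025.
Because Jul 6, 2025 is a Sunday, the deadline becomes Jul 7, 2025 (Monday).
The final due date is Jul 7, 2025.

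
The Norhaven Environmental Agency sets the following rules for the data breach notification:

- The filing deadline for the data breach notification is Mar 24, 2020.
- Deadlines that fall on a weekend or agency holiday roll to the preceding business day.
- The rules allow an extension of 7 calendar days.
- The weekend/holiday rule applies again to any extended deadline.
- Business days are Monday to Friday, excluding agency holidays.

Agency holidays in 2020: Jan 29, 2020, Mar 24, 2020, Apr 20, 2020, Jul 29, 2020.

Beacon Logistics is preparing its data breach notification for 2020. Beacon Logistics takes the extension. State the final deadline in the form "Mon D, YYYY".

Mar 30, 2020

The statutory due date is Mar 24, 2020.
Mar 24, 2020 falls on a listed holiday. Rolling to the preceding business day gives Mar 23, 2020, a Monday.
The 7-calendar-day extension moves the deadline from Mar 23, 2020 to Mar 30, 2020.
Mar 30, 2020 is a Monday and not a listed holiday, so it stands.
Deadline: Mar 30, 2020.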